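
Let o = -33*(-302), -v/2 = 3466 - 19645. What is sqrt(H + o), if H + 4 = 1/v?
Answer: sqrt(10430614146126)/32358 ≈ 99.810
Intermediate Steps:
v = 32358 (v = -2*(3466 - 19645) = -2*(-16179) = 32358)
H = -129431/32358 (H = -4 + 1/32358 = -129431/32358 ≈ -4.0000)
o = 9966
sqrt(H + o) = sqrt(-129431/32358 + 9966) = sqrt(322350397/32358) = sqrt(10430614146126)/32358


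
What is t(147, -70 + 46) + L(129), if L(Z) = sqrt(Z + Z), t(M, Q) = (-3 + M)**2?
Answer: 20736 + sqrt(258) ≈ 20752.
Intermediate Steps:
L(Z) = sqrt(2)*sqrt(Z) (L(Z) = sqrt(2*Z) = sqrt(2)*sqrt(Z))
t(147, -70 + 46) + L(129) = (-3 + 147)**2 + sqrt(2)*sqrt(129) = 144**2 + sqrt(258) = 20736 + sqrt(258)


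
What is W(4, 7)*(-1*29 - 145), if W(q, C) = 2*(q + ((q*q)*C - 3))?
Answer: -39324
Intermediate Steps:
W(q, C) = -6 + 2*q + 2*C*q**2 (W(q, C) = 2*(q + (q**2*C - 3)) = 2*(q + (C*q**2 - 3)) = 2*(q + (-3 + C*q**2)) = 2*(-3 + q + C*q**2) = -6 + 2*q + 2*C*q**2)
W(4, 7)*(-1*29 - 145) = (-6 + 2*4 + 2*7*4**2)*(-1*29 - 145) = (-6 + 8 + 2*7*16)*(-29 - 145) = (-6 + 8 + 224)*(-174) = 226*(-174) = -39324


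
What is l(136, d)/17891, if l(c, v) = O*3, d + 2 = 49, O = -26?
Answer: -78/17891 ≈ -0.0043597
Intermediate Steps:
d = 47 (d = -2 + 49 = 47)
l(c, v) = -78 (l(c, v) = -26*3 = -78)
l(136, d)/17891 = -78/17891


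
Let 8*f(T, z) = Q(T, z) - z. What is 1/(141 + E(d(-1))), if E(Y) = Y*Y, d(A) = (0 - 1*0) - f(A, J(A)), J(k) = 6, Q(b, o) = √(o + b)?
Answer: 116032/16434701 + 768*√5/82173505 ≈ 0.0070811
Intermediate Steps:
Q(b, o) = √(b + o)
f(T, z) = -z/8 + √(T + z)/8 (f(T, z) = (√(T + z) - z)/8 = -z/8 + √(T + z)/8)
d(A) = ¾ - √(6 + A)/8 (d(A) = (0 - 1*0) - (-⅛*6 + √(A + 6)/8) = (0 + 0) - (-¾ + √(6 + A)/8) = 0 + (¾ - √(6 + A)/8) = ¾ - √(6 + A)/8)
E(Y) = Y²
1/(141 + E(d(-1))) = 1/(141 + (¾ - √(6 - 1)/8)²) = 1/(141 + (¾ - √5/8)²)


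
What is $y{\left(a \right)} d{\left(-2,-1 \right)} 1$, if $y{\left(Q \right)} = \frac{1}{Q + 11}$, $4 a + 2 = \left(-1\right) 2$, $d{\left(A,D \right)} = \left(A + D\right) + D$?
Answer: $- \frac{2}{5} \approx -0.4$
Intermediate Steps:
$d{\left(A,D \right)} = A + 2 D$
$a = -1$ ($a = - \frac{1}{2} + \frac{\left(-1\right) 2}{4} = - \frac{1}{2} + \frac{1}{4} \left(-2\right) = - \frac{1}{2} - \frac{1}{2} = -1$)
$y{\left(Q \right)} = \frac{1}{11 + Q}$
$y{\left(a \right)} d{\left(-2,-1 \right)} 1 = \frac{\left(-2 + 2 \left(-1\right)\right) 1}{11 - 1} = \frac{\left(-2 - 2\right) 1}{10} = \frac{\left(-4\right) 1}{10} = \frac{1}{10} \left(-4\right) = - \frac{2}{5}$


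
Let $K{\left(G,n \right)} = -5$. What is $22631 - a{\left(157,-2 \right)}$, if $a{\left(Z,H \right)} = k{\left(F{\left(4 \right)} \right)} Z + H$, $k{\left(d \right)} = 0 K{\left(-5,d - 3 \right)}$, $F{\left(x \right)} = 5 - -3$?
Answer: $22633$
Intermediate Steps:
$F{\left(x \right)} = 8$ ($F{\left(x \right)} = 5 + 3 = 8$)
$k{\left(d \right)} = 0$ ($k{\left(d \right)} = 0 \left(-5\right) = 0$)
$a{\left(Z,H \right)} = H$ ($a{\left(Z,H \right)} = 0 Z + H = 0 + H = H$)
$22631 - a{\left(157,-2 \right)} = 22631 - -2 = 22631 + 2 = 22633$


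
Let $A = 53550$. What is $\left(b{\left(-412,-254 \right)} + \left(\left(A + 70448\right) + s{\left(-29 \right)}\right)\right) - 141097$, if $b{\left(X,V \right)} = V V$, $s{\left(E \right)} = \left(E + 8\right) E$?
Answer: $48026$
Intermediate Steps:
$s{\left(E \right)} = E \left(8 + E\right)$ ($s{\left(E \right)} = \left(8 + E\right) E = E \left(8 + E\right)$)
$b{\left(X,V \right)} = V^{2}$
$\left(b{\left(-412,-254 \right)} + \left(\left(A + 70448\right) + s{\left(-29 \right)}\right)\right) - 141097 = \left(\left(-254\right)^{2} + \left(\left(53550 + 70448\right) - 29 \left(8 - 29\right)\right)\right) - 141097 = \left(64516 + \left(123998 - -609\right)\right) - 141097 = \left(64516 + \left(123998 + 609\right)\right) - 141097 = \left(64516 + 124607\right) - 141097 = 189123 - 141097 = 48026$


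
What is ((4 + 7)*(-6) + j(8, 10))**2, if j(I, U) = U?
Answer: 3136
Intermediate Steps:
((4 + 7)*(-6) + j(8, 10))**2 = ((4 + 7)*(-6) + 10)**2 = (11*(-6) + 10)**2 = (-66 + 10)**2 = (-56)**2 = 3136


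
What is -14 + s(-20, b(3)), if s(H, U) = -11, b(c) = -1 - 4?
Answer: -25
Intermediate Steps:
b(c) = -5
-14 + s(-20, b(3)) = -14 - 11 = -25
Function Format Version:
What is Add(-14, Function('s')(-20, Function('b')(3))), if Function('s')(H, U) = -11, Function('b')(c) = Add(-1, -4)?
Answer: -25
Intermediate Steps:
Function('b')(c) = -5
Add(-14, Function('s')(-20, Function('b')(3))) = Add(-14, -11) = -25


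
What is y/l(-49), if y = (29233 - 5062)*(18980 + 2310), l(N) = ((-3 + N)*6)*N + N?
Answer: 73514370/2177 ≈ 33769.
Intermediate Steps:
l(N) = N + N*(-18 + 6*N) (l(N) = (-18 + 6*N)*N + N = N*(-18 + 6*N) + N = N + N*(-18 + 6*N))
y = 514600590 (y = 24171*21290 = 514600590)
y/l(-49) = 514600590/((-49*(-17 + 6*(-49)))) = 514600590/((-49*(-17 - 294))) = 514600590/((-49*(-311))) = 514600590/15239 = 514600590*(1/15239) = 73514370/2177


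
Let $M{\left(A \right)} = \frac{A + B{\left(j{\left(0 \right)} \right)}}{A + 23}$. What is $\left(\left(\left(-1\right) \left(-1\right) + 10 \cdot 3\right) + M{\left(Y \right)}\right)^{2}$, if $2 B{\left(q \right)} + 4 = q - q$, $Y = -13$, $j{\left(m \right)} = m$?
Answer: $\frac{3481}{4} \approx 870.25$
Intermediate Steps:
$B{\left(q \right)} = -2$ ($B{\left(q \right)} = -2 + \frac{q - q}{2} = -2 + \frac{1}{2} \cdot 0 = -2 + 0 = -2$)
$M{\left(A \right)} = \frac{-2 + A}{23 + A}$ ($M{\left(A \right)} = \frac{A - 2}{A + 23} = \frac{-2 + A}{23 + A}$)
$\left(\left(\left(-1\right) \left(-1\right) + 10 \cdot 3\right) + M{\left(Y \right)}\right)^{2} = \left(\left(\left(-1\right) \left(-1\right) + 10 \cdot 3\right) + \frac{-2 - 13}{23 - 13}\right)^{2} = \left(\left(1 + 30\right) + \frac{1}{10} \left(-15\right)\right)^{2} = \left(31 + \frac{1}{10} \left(-15\right)\right)^{2} = \left(31 - \frac{3}{2}\right)^{2} = \left(\frac{59}{2}\right)^{2} = \frac{3481}{4}$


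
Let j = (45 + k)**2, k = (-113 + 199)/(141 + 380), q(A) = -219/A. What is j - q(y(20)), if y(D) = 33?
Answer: 6110602764/2985851 ≈ 2046.5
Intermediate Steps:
k = 86/521 ≈ 0.16507
j = 553707961/271441 (j = (45 + 86/521)**2 = (23531/521)**2 = 553707961/271441 ≈ 2039.9)
j - q(y(20)) = 553707961/271441 - (-219)/33 = 553707961/271441 - 1*(-73/11) = 553707961/271441 + 73/11 = 6110602764/2985851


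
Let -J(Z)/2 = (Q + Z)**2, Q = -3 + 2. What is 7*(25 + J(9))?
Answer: -721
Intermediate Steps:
Q = -1
J(Z) = -2*(-1 + Z)**2
7*(25 + J(9)) = 7*(25 - 2*(-1 + 9)**2) = 7*(25 - 2*8**2) = 7*(25 - 2*64) = 7*(25 - 128) = 7*(-103) = -721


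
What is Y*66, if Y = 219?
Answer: 14454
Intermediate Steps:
Y*66 = 219*66 = 14454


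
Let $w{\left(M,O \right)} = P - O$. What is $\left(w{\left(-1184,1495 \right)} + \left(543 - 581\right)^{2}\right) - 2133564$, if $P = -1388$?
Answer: $-2135003$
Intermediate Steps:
$w{\left(M,O \right)} = -1388 - O$
$\left(w{\left(-1184,1495 \right)} + \left(543 - 581\right)^{2}\right) - 2133564 = \left(\left(-1388 - 1495\right) + \left(543 - 581\right)^{2}\right) - 2133564 = \left(\left(-1388 - 1495\right) + \left(-38\right)^{2}\right) - 2133564 = \left(-2883 + 1444\right) - 2133564 = -1439 - 2133564 = -2135003$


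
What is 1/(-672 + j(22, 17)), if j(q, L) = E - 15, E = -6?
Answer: -1/693 ≈ -0.0014430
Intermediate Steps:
j(q, L) = -21 (j(q, L) = -6 - 15 = -21)
1/(-672 + j(22, 17)) = 1/(-672 - 21) = 1/(-693) = -1/693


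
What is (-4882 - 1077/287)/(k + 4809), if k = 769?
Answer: -1402211/1600886 ≈ -0.87590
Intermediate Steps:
(-4882 - 1077/287)/(k + 4809) = (-4882 - 1077/287)/(769 + 4809) = (-4882 - 1077*1/287)/5578 = (-4882 - 1077/287)*(1/5578) = -1402211/287*1/5578 = -1402211/1600886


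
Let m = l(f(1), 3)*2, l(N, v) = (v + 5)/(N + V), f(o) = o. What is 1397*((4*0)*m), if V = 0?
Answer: 0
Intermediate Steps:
l(N, v) = (5 + v)/N (l(N, v) = (v + 5)/(N + 0) = (5 + v)/N)
m = 16 (m = ((5 + 3)/1)*2 = (1*8)*2 = 8*2 = 16)
1397*((4*0)*m) = 1397*((4*0)*16) = 1397*(0*16) = 1397*0 = 0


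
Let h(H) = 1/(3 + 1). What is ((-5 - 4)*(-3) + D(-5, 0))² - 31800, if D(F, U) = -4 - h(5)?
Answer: -500519/16 ≈ -31282.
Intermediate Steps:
h(H) = ¼ (h(H) = 1/4 = ¼)
D(F, U) = -17/4 (D(F, U) = -4 - 1*¼ = -4 - ¼ = -17/4)
((-5 - 4)*(-3) + D(-5, 0))² - 31800 = ((-5 - 4)*(-3) - 17/4)² - 31800 = (-9*(-3) - 17/4)² - 31800 = (27 - 17/4)² - 31800 = (91/4)² - 31800 = 8281/16 - 31800 = -500519/16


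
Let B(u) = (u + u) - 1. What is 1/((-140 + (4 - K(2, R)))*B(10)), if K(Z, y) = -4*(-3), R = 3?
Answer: -1/2812 ≈ -0.00035562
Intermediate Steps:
K(Z, y) = 12
B(u) = -1 + 2*u (B(u) = 2*u - 1 = -1 + 2*u)
1/((-140 + (4 - K(2, R)))*B(10)) = 1/((-140 + (4 - 1*12))*(-1 + 2*10)) = 1/((-140 + (4 - 12))*(-1 + 20)) = 1/((-140 - 8)*19) = 1/(-148*19) = 1/(-2812) = -1/2812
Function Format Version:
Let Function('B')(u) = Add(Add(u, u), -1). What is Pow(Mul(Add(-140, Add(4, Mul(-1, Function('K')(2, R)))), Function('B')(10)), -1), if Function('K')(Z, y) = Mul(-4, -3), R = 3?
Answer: Rational(-1, 2812) ≈ -0.00035562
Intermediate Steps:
Function('K')(Z, y) = 12
Function('B')(u) = Add(-1, Mul(2, u)) (Function('B')(u) = Add(Mul(2, u), -1) = Add(-1, Mul(2, u)))
Pow(Mul(Add(-140, Add(4, Mul(-1, Function('K')(2, R)))), Function('B')(10)), -1) = Pow(Mul(Add(-140, Add(4, Mul(-1, 12))), Add(-1, Mul(2, 10))), -1) = Pow(Mul(Add(-140, Add(4, -12)), Add(-1, 20)), -1) = Pow(Mul(Add(-140, -8), 19), -1) = Pow(Mul(-148, 19), -1) = Pow(-2812, -1) = Rational(-1, 2812)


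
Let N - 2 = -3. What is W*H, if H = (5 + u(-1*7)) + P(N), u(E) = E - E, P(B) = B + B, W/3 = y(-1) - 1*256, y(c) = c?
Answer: -2313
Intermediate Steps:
N = -1 (N = 2 - 3 = -1)
W = -771 (W = 3*(-1 - 1*256) = 3*(-1 - 256) = 3*(-257) = -771)
P(B) = 2*B
u(E) = 0
H = 3 (H = (5 + 0) + 2*(-1) = 5 - 2 = 3)
W*H = -771*3 = -2313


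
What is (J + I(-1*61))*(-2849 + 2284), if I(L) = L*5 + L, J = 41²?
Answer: -742975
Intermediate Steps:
J = 1681
I(L) = 6*L (I(L) = 5*L + L = 6*L)
(J + I(-1*61))*(-2849 + 2284) = (1681 + 6*(-1*61))*(-2849 + 2284) = (1681 + 6*(-61))*(-565) = (1681 - 366)*(-565) = 1315*(-565) = -742975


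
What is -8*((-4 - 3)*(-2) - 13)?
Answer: -8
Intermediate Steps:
-8*((-4 - 3)*(-2) - 13) = -8*(-7*(-2) - 13) = -8*(14 - 13) = -8*1 = -8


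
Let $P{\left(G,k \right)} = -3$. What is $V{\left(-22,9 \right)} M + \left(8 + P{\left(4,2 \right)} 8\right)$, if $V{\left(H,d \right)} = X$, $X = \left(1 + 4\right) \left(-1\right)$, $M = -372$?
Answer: $1844$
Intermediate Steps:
$X = -5$ ($X = 5 \left(-1\right) = -5$)
$V{\left(H,d \right)} = -5$
$V{\left(-22,9 \right)} M + \left(8 + P{\left(4,2 \right)} 8\right) = \left(-5\right) \left(-372\right) + \left(8 - 24\right) = 1860 + \left(8 - 24\right) = 1860 - 16 = 1844$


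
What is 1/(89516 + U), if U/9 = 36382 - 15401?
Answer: 1/278345 ≈ 3.5927e-6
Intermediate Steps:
U = 188829 (U = 9*(36382 - 15401) = 9*20981 = 188829)
1/(89516 + U) = 1/(89516 + 188829) = 1/278345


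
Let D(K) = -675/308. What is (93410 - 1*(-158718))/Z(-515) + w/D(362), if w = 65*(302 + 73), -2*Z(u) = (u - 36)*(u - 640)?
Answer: -21236226268/1909215 ≈ -11123.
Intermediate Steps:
Z(u) = -(-640 + u)*(-36 + u)/2 (Z(u) = -(u - 36)*(u - 640)/2 = -(-36 + u)*(-640 + u)/2 = -(-640 + u)*(-36 + u)/2)
D(K) = -675/308 (D(K) = -675*1/308 = -675/308)
w = 24375 (w = 65*375 = 24375)
(93410 - 1*(-158718))/Z(-515) + w/D(362) = (93410 - 1*(-158718))/(-11520 + 338*(-515) - ½*(-515)²) + 24375/(-675/308) = (93410 + 158718)/(-11520 - 174070 - ½*265225) + 24375*(-308/675) = 252128/(-11520 - 174070 - 265225/2) - 100100/9 = 252128/(-636405/2) - 100100/9 = 252128*(-2/636405) - 100100/9 = -504256/636405 - 100100/9 = -21236226268/1909215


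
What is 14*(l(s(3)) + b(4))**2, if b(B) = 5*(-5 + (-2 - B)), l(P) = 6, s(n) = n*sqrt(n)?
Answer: 33614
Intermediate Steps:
s(n) = n**(3/2)
b(B) = -35 - 5*B (b(B) = 5*(-7 - B) = -35 - 5*B)
14*(l(s(3)) + b(4))**2 = 14*(6 + (-35 - 5*4))**2 = 14*(6 + (-35 - 20))**2 = 14*(6 - 55)**2 = 14*(-49)**2 = 14*2401 = 33614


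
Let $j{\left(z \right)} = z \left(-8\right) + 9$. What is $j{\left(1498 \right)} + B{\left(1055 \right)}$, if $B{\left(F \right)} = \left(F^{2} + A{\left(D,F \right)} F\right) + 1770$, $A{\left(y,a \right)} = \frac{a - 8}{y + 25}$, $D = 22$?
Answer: $\frac{52937125}{47} \approx 1.1263 \cdot 10^{6}$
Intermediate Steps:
$A{\left(y,a \right)} = \frac{-8 + a}{25 + y}$
$B{\left(F \right)} = 1770 + F^{2} + F \left(- \frac{8}{47} + \frac{F}{47}\right)$ ($B{\left(F \right)} = \left(F^{2} + \frac{-8 + F}{25 + 22} F\right) + 1770 = \left(F^{2} + \frac{-8 + F}{47} F\right) + 1770 = \left(F^{2} + \left(- \frac{8}{47} + \frac{F}{47}\right) F\right) + 1770 = \left(F^{2} + F \left(- \frac{8}{47} + \frac{F}{47}\right)\right) + 1770 = 1770 + F^{2} + F \left(- \frac{8}{47} + \frac{F}{47}\right)$)
$j{\left(z \right)} = 9 - 8 z$ ($j{\left(z \right)} = - 8 z + 9 = 9 - 8 z$)
$j{\left(1498 \right)} + B{\left(1055 \right)} = \left(9 - 11984\right) + \left(1770 - \frac{8440}{47} + \frac{48 \cdot 1055^{2}}{47}\right) = \left(9 - 11984\right) + \left(1770 - \frac{8440}{47} + \frac{48}{47} \cdot 1113025\right) = -11975 + \left(1770 - \frac{8440}{47} + \frac{53425200}{47}\right) = -11975 + \frac{53499950}{47} = \frac{52937125}{47}$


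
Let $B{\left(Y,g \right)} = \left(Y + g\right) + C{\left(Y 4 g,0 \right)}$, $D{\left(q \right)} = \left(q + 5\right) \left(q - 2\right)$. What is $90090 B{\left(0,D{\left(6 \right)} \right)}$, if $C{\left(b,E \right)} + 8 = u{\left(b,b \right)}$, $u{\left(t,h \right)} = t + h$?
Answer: $3243240$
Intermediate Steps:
$u{\left(t,h \right)} = h + t$
$D{\left(q \right)} = \left(-2 + q\right) \left(5 + q\right)$ ($D{\left(q \right)} = \left(5 + q\right) \left(-2 + q\right) = \left(-2 + q\right) \left(5 + q\right)$)
$C{\left(b,E \right)} = -8 + 2 b$ ($C{\left(b,E \right)} = -8 + \left(b + b\right) = -8 + 2 b$)
$B{\left(Y,g \right)} = -8 + Y + g + 8 Y g$ ($B{\left(Y,g \right)} = \left(Y + g\right) + \left(-8 + 2 Y 4 g\right) = \left(Y + g\right) + \left(-8 + 2 \cdot 4 Y g\right) = \left(Y + g\right) + \left(-8 + 8 Y g\right) = -8 + Y + g + 8 Y g$)
$90090 B{\left(0,D{\left(6 \right)} \right)} = 90090 \left(-8 + 0 + \left(-10 + 6^{2} + 3 \cdot 6\right) + 8 \cdot 0 \left(-10 + 6^{2} + 3 \cdot 6\right)\right) = 90090 \left(-8 + 0 + \left(-10 + 36 + 18\right) + 8 \cdot 0 \left(-10 + 36 + 18\right)\right) = 90090 \left(-8 + 0 + 44 + 8 \cdot 0 \cdot 44\right) = 90090 \left(-8 + 0 + 44 + 0\right) = 90090 \cdot 36 = 3243240$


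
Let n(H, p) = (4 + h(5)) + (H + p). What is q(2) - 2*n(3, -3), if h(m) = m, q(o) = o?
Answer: -16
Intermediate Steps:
n(H, p) = 9 + H + p (n(H, p) = (4 + 5) + (H + p) = 9 + (H + p) = 9 + H + p)
q(2) - 2*n(3, -3) = 2 - 2*(9 + 3 - 3) = 2 - 2*9 = 2 - 18 = -16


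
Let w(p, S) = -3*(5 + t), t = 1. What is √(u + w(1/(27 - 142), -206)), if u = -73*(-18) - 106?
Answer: √1190 ≈ 34.496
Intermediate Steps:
w(p, S) = -18 (w(p, S) = -3*(5 + 1) = -3*6 = -18)
u = 1208 (u = 1314 - 106 = 1208)
√(u + w(1/(27 - 142), -206)) = √(1208 - 18) = √1190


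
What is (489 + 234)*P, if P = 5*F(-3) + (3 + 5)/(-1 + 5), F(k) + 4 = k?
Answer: -23859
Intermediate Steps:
F(k) = -4 + k
P = -33 (P = 5*(-4 - 3) + (3 + 5)/(-1 + 5) = 5*(-7) + 8/4 = -35 + 8*(¼) = -35 + 2 = -33)
(489 + 234)*P = (489 + 234)*(-33) = 723*(-33) = -23859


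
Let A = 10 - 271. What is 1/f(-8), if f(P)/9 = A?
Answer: -1/2349 ≈ -0.00042571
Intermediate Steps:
A = -261
f(P) = -2349 (f(P) = 9*(-261) = -2349)
1/f(-8) = 1/(-2349) = -1/2349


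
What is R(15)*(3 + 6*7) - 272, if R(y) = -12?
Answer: -812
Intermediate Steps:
R(15)*(3 + 6*7) - 272 = -12*(3 + 6*7) - 272 = -12*(3 + 42) - 272 = -12*45 - 272 = -540 - 272 = -812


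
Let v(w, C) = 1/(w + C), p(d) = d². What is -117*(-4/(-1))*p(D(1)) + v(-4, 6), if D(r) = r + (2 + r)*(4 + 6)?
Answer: -899495/2 ≈ -4.4975e+5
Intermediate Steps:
D(r) = 20 + 11*r (D(r) = r + (2 + r)*10 = r + (20 + 10*r) = 20 + 11*r)
v(w, C) = 1/(C + w)
-117*(-4/(-1))*p(D(1)) + v(-4, 6) = -117*(-4/(-1))*(20 + 11*1)² + 1/(6 - 4) = -117*(-4*(-1))*(20 + 11)² + 1/2 = -468*31² + ½ = -468*961 + ½ = -117*3844 + ½ = -449748 + ½ = -899495/2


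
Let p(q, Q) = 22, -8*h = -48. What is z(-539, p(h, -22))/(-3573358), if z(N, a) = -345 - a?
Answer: 367/3573358 ≈ 0.00010270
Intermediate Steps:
h = 6 (h = -⅛*(-48) = 6)
z(-539, p(h, -22))/(-3573358) = (-345 - 1*22)/(-3573358) = (-345 - 22)*(-1/3573358) = -367*(-1/3573358) = 367/3573358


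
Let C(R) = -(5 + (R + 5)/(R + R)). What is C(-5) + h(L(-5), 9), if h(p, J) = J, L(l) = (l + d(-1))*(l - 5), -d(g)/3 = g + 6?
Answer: 4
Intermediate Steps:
d(g) = -18 - 3*g (d(g) = -3*(g + 6) = -3*(6 + g) = -18 - 3*g)
L(l) = (-15 + l)*(-5 + l) (L(l) = (l + (-18 - 3*(-1)))*(l - 5) = (l + (-18 + 3))*(-5 + l) = (l - 15)*(-5 + l) = (-15 + l)*(-5 + l))
C(R) = -5 - (5 + R)/(2*R) (C(R) = -(5 + (5 + R)/((2*R))) = -(5 + (5 + R)*(1/(2*R))) = -(5 + (5 + R)/(2*R)) = -5 - (5 + R)/(2*R))
C(-5) + h(L(-5), 9) = (½)*(-5 - 11*(-5))/(-5) + 9 = (½)*(-⅕)*(-5 + 55) + 9 = (½)*(-⅕)*50 + 9 = -5 + 9 = 4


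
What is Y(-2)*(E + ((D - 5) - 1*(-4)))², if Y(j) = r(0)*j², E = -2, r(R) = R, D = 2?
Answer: 0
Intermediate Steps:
Y(j) = 0 (Y(j) = 0*j² = 0)
Y(-2)*(E + ((D - 5) - 1*(-4)))² = 0*(-2 + ((2 - 5) - 1*(-4)))² = 0*(-2 + (-3 + 4))² = 0*(-2 + 1)² = 0*(-1)² = 0*1 = 0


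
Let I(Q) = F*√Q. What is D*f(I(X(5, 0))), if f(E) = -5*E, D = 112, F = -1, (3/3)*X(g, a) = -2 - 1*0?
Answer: 560*I*√2 ≈ 791.96*I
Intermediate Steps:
X(g, a) = -2 (X(g, a) = -2 - 1*0 = -2 + 0 = -2)
I(Q) = -√Q
D*f(I(X(5, 0))) = 112*(-(-5)*√(-2)) = 112*(-(-5)*I*√2) = 112*(5*I*√2) = 560*I*√2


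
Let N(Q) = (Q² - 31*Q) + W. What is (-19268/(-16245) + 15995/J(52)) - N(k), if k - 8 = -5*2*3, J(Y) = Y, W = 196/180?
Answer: -725045957/844740 ≈ -858.31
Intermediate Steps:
W = 49/45 (W = 196*(1/180) = 49/45 ≈ 1.0889)
k = -22 (k = 8 - 5*2*3 = 8 - 10*3 = 8 - 30 = -22)
N(Q) = 49/45 + Q² - 31*Q (N(Q) = (Q² - 31*Q) + 49/45 = 49/45 + Q² - 31*Q)
(-19268/(-16245) + 15995/J(52)) - N(k) = (-19268/(-16245) + 15995/52) - (49/45 + (-22)² - 31*(-22)) = (-19268*(-1/16245) + 15995*(1/52)) - (49/45 + 484 + 682) = (19268/16245 + 15995/52) - 1*52519/45 = 260840711/844740 - 52519/45 = -725045957/844740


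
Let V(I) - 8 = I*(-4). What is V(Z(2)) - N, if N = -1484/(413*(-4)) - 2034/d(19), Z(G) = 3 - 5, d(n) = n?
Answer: 136935/1121 ≈ 122.15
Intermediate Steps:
Z(G) = -2
N = -118999/1121 (N = -1484/(413*(-4)) - 2034/19 = -1484/(-1652) - 2034*1/19 = -1484*(-1/1652) - 2034/19 = 53/59 - 2034/19 = -118999/1121 ≈ -106.15)
V(I) = 8 - 4*I (V(I) = 8 + I*(-4) = 8 - 4*I)
V(Z(2)) - N = (8 - 4*(-2)) - 1*(-118999/1121) = (8 + 8) + 118999/1121 = 16 + 118999/1121 = 136935/1121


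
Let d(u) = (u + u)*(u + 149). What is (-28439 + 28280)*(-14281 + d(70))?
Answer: -2604261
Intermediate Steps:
d(u) = 2*u*(149 + u) (d(u) = (2*u)*(149 + u) = 2*u*(149 + u))
(-28439 + 28280)*(-14281 + d(70)) = (-28439 + 28280)*(-14281 + 2*70*(149 + 70)) = -159*(-14281 + 2*70*219) = -159*(-14281 + 30660) = -159*16379 = -2604261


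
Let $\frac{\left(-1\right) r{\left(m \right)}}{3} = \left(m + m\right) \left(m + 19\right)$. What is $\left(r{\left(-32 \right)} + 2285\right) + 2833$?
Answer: $2622$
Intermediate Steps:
$r{\left(m \right)} = - 6 m \left(19 + m\right)$ ($r{\left(m \right)} = - 3 \left(m + m\right) \left(m + 19\right) = - 3 \cdot 2 m \left(19 + m\right) = - 6 m \left(19 + m\right)$)
$\left(r{\left(-32 \right)} + 2285\right) + 2833 = \left(\left(-6\right) \left(-32\right) \left(19 - 32\right) + 2285\right) + 2833 = \left(\left(-6\right) \left(-32\right) \left(-13\right) + 2285\right) + 2833 = \left(-2496 + 2285\right) + 2833 = -211 + 2833 = 2622$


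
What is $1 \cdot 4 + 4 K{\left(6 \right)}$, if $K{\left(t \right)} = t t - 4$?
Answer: $132$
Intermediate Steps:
$K{\left(t \right)} = -4 + t^{2}$ ($K{\left(t \right)} = t^{2} - 4 = -4 + t^{2}$)
$1 \cdot 4 + 4 K{\left(6 \right)} = 1 \cdot 4 + 4 \left(-4 + 6^{2}\right) = 4 + 4 \left(-4 + 36\right) = 4 + 4 \cdot 32 = 4 + 128 = 132$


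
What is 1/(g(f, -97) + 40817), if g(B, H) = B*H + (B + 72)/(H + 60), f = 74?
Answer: 37/1244497 ≈ 2.9731e-5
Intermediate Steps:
g(B, H) = B*H + (72 + B)/(60 + H)
1/(g(f, -97) + 40817) = 1/((72 + 74 + 74*(-97)**2 + 60*74*(-97))/(60 - 97) + 40817) = 1/((72 + 74 + 74*9409 - 430680)/(-37) + 40817) = 1/(-(72 + 74 + 696266 - 430680)/37 + 40817) = 1/(-1/37*265732 + 40817) = 1/(-265732/37 + 40817) = 1/(1244497/37) = 37/1244497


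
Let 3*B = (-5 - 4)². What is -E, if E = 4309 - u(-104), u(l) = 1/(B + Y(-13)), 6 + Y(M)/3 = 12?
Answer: -193904/45 ≈ -4309.0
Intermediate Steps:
Y(M) = 18 (Y(M) = -18 + 3*12 = -18 + 36 = 18)
B = 27 (B = (-5 - 4)²/3 = (⅓)*(-9)² = (⅓)*81 = 27)
u(l) = 1/45 (u(l) = 1/(27 + 18) = 1/45)
E = 193904/45 (E = 4309 - 1*1/45 = 4309 - 1/45 = 193904/45 ≈ 4309.0)
-E = -1*193904/45 = -193904/45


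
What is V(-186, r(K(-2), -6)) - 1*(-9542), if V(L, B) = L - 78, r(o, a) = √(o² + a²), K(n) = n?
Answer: 9278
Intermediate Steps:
r(o, a) = √(a² + o²)
V(L, B) = -78 + L
V(-186, r(K(-2), -6)) - 1*(-9542) = (-78 - 186) - 1*(-9542) = -264 + 9542 = 9278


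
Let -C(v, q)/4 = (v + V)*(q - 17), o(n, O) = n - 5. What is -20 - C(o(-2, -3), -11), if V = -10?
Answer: 1884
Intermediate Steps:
o(n, O) = -5 + n
C(v, q) = -4*(-17 + q)*(-10 + v) (C(v, q) = -4*(v - 10)*(q - 17) = -4*(-10 + v)*(-17 + q) = -4*(-17 + q)*(-10 + v))
-20 - C(o(-2, -3), -11) = -20 - (-680 + 40*(-11) + 68*(-5 - 2) - 4*(-11)*(-5 - 2)) = -20 - (-680 - 440 + 68*(-7) - 4*(-11)*(-7)) = -20 - (-680 - 440 - 476 - 308) = -20 - 1*(-1904) = -20 + 1904 = 1884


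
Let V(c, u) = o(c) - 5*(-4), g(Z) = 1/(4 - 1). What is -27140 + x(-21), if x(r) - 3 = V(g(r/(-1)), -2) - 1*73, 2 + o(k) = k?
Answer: -81575/3 ≈ -27192.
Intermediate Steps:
g(Z) = ⅓ (g(Z) = 1/3 = ⅓)
o(k) = -2 + k
V(c, u) = 18 + c (V(c, u) = (-2 + c) - 5*(-4) = (-2 + c) + 20 = 18 + c)
x(r) = -155/3 (x(r) = 3 + ((18 + ⅓) - 1*73) = 3 + (55/3 - 73) = 3 - 164/3 = -155/3)
-27140 + x(-21) = -27140 - 155/3 = -81575/3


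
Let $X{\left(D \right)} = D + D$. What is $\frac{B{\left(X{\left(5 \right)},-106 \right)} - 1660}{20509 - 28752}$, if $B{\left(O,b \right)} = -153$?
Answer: $\frac{1813}{8243} \approx 0.21994$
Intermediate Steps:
$X{\left(D \right)} = 2 D$
$\frac{B{\left(X{\left(5 \right)},-106 \right)} - 1660}{20509 - 28752} = \frac{-153 - 1660}{20509 - 28752} = - \frac{1813}{-8243} = \left(-1813\right) \left(- \frac{1}{8243}\right) = \frac{1813}{8243}$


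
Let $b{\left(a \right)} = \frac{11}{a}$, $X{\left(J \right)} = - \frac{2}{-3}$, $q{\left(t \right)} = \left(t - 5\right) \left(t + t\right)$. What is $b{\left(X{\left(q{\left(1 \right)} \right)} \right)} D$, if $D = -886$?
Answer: $-14619$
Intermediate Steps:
$q{\left(t \right)} = 2 t \left(-5 + t\right)$ ($q{\left(t \right)} = \left(-5 + t\right) 2 t = 2 t \left(-5 + t\right)$)
$X{\left(J \right)} = \frac{2}{3}$ ($X{\left(J \right)} = \left(-2\right) \left(- \frac{1}{3}\right) = \frac{2}{3}$)
$b{\left(X{\left(q{\left(1 \right)} \right)} \right)} D = \frac{11}{\frac{2}{3}} \left(-886\right) = 11 \cdot \frac{3}{2} \left(-886\right) = \frac{33}{2} \left(-886\right) = -14619$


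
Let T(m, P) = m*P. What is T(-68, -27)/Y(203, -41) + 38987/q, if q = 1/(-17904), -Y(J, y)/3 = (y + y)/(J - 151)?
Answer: -28618937256/41 ≈ -6.9802e+8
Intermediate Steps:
Y(J, y) = -6*y/(-151 + J) (Y(J, y) = -3*(y + y)/(J - 151) = -3*2*y/(-151 + J) = -6*y/(-151 + J))
T(m, P) = P*m
q = -1/17904 ≈ -5.5853e-5
T(-68, -27)/Y(203, -41) + 38987/q = (-27*(-68))/((-6*(-41)/(-151 + 203))) + 38987/(-1/17904) = 1836/((-6*(-41)/52)) + 38987*(-17904) = 1836/((-6*(-41)*1/52)) - 698023248 = 1836/(123/26) - 698023248 = 1836*(26/123) - 698023248 = 15912/41 - 698023248 = -28618937256/41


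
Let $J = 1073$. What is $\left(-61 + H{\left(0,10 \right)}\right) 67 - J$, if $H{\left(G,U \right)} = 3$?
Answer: $-4959$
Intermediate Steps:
$\left(-61 + H{\left(0,10 \right)}\right) 67 - J = \left(-61 + 3\right) 67 - 1073 = \left(-58\right) 67 - 1073 = -3886 - 1073 = -4959$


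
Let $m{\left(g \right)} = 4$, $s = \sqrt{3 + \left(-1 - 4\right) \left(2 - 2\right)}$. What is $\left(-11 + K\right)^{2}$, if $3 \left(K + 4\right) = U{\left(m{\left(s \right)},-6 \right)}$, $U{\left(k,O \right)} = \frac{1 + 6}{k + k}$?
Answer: $\frac{124609}{576} \approx 216.33$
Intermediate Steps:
$s = \sqrt{3}$ ($s = \sqrt{3 - 0} = \sqrt{3 + 0} = \sqrt{3} \approx 1.732$)
$U{\left(k,O \right)} = \frac{7}{2 k}$
$K = - \frac{89}{24}$ ($K = -4 + \frac{\frac{7}{2} \cdot \frac{1}{4}}{3} = -4 + \frac{1}{3} \cdot \frac{7}{8} = -4 + \frac{7}{24} = - \frac{89}{24} \approx -3.7083$)
$\left(-11 + K\right)^{2} = \left(-11 - \frac{89}{24}\right)^{2} = \left(- \frac{353}{24}\right)^{2} = \frac{124609}{576}$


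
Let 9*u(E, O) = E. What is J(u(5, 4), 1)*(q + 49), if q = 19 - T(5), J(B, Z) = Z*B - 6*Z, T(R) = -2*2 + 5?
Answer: -3283/9 ≈ -364.78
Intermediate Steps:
u(E, O) = E/9
T(R) = 1 (T(R) = -4 + 5 = 1)
J(B, Z) = -6*Z + B*Z (J(B, Z) = B*Z - 6*Z = -6*Z + B*Z)
q = 18 (q = 19 - 1*1 = 19 - 1 = 18)
J(u(5, 4), 1)*(q + 49) = (1*(-6 + (1/9)*5))*(18 + 49) = (1*(-6 + 5/9))*67 = (1*(-49/9))*67 = -49/9*67 = -3283/9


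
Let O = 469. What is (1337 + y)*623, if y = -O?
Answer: 540764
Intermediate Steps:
y = -469 (y = -1*469 = -469)
(1337 + y)*623 = (1337 - 469)*623 = 868*623 = 540764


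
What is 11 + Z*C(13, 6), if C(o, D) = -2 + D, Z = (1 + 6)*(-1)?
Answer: -17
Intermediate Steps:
Z = -7 (Z = 7*(-1) = -7)
11 + Z*C(13, 6) = 11 - 7*(-2 + 6) = 11 - 7*4 = 11 - 28 = -17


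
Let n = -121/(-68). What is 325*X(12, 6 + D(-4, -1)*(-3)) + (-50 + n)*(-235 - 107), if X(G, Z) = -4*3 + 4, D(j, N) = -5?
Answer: 472309/34 ≈ 13891.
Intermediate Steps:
n = 121/68 (n = -121*(-1/68) = 121/68 ≈ 1.7794)
X(G, Z) = -8 (X(G, Z) = -12 + 4 = -8)
325*X(12, 6 + D(-4, -1)*(-3)) + (-50 + n)*(-235 - 107) = 325*(-8) + (-50 + 121/68)*(-235 - 107) = -2600 - 3279/68*(-342) = -2600 + 560709/34 = 472309/34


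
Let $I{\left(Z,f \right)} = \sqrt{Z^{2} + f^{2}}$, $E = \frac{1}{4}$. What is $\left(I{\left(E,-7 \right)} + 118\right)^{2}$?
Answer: $\frac{\left(472 + \sqrt{785}\right)^{2}}{16} \approx 15626.0$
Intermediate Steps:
$E = \frac{1}{4} \approx 0.25$
$\left(I{\left(E,-7 \right)} + 118\right)^{2} = \left(\sqrt{\left(\frac{1}{4}\right)^{2} + \left(-7\right)^{2}} + 118\right)^{2} = \left(\sqrt{\frac{1}{16} + 49} + 118\right)^{2} = \left(\sqrt{\frac{785}{16}} + 118\right)^{2} = \left(\frac{\sqrt{785}}{4} + 118\right)^{2} = \left(118 + \frac{\sqrt{785}}{4}\right)^{2}$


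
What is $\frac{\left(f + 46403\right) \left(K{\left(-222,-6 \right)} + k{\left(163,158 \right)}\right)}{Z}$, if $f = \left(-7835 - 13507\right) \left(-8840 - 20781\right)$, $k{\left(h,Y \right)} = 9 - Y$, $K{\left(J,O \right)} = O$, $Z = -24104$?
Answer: $\frac{97993756675}{24104} \approx 4.0655 \cdot 10^{6}$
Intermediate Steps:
$f = 632171382$ ($f = \left(-21342\right) \left(-29621\right) = 632171382$)
$\frac{\left(f + 46403\right) \left(K{\left(-222,-6 \right)} + k{\left(163,158 \right)}\right)}{Z} = \frac{\left(632171382 + 46403\right) \left(-6 + \left(9 - 158\right)\right)}{-24104} = 632217785 \left(-6 + \left(9 - 158\right)\right) \left(- \frac{1}{24104}\right) = 632217785 \left(-6 - 149\right) \left(- \frac{1}{24104}\right) = 632217785 \left(-155\right) \left(- \frac{1}{24104}\right) = \left(-97993756675\right) \left(- \frac{1}{24104}\right) = \frac{97993756675}{24104}$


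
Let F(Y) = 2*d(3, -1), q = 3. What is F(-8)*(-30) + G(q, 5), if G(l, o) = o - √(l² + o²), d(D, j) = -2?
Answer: 125 - √34 ≈ 119.17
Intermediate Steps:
F(Y) = -4 (F(Y) = 2*(-2) = -4)
F(-8)*(-30) + G(q, 5) = -4*(-30) + (5 - √(3² + 5²)) = 120 + (5 - √(9 + 25)) = 120 + (5 - √34) = 125 - √34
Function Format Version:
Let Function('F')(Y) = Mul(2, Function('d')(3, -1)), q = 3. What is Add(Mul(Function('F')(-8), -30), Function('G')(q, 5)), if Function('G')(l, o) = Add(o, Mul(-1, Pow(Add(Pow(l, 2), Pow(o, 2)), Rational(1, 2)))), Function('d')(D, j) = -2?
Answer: Add(125, Mul(-1, Pow(34, Rational(1, 2)))) ≈ 119.17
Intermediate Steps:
Function('F')(Y) = -4 (Function('F')(Y) = Mul(2, -2) = -4)
Add(Mul(Function('F')(-8), -30), Function('G')(q, 5)) = Add(Mul(-4, -30), Add(5, Mul(-1, Pow(Add(Pow(3, 2), Pow(5, 2)), Rational(1, 2))))) = Add(120, Add(5, Mul(-1, Pow(Add(9, 25), Rational(1, 2))))) = Add(120, Add(5, Mul(-1, Pow(34, Rational(1, 2))))) = Add(125, Mul(-1, Pow(34, Rational(1, 2))))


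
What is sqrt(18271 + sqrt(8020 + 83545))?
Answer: sqrt(18271 + sqrt(91565)) ≈ 136.28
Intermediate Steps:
sqrt(18271 + sqrt(8020 + 83545)) = sqrt(18271 + sqrt(91565))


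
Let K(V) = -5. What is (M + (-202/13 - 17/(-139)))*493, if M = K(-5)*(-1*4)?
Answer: 4083519/1807 ≈ 2259.8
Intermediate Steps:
M = 20 (M = -(-5)*4 = -5*(-4) = 20)
(M + (-202/13 - 17/(-139)))*493 = (20 + (-202/13 - 17/(-139)))*493 = (20 + (-202*1/13 - 17*(-1/139)))*493 = (20 + (-202/13 + 17/139))*493 = (20 - 27857/1807)*493 = (8283/1807)*493 = 4083519/1807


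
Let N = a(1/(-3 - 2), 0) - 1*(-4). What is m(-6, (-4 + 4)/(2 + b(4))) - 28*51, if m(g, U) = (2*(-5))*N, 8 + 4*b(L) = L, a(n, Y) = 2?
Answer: -1488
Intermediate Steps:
b(L) = -2 + L/4
N = 6 (N = 2 - 1*(-4) = 2 + 4 = 6)
m(g, U) = -60 (m(g, U) = (2*(-5))*6 = -10*6 = -60)
m(-6, (-4 + 4)/(2 + b(4))) - 28*51 = -60 - 28*51 = -60 - 1428 = -1488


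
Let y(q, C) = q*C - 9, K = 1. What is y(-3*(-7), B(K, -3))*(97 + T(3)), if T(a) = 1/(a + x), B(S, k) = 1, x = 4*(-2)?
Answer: 5808/5 ≈ 1161.6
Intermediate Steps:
x = -8
y(q, C) = -9 + C*q (y(q, C) = C*q - 9 = -9 + C*q)
T(a) = 1/(-8 + a) (T(a) = 1/(a - 8) = 1/(-8 + a))
y(-3*(-7), B(K, -3))*(97 + T(3)) = (-9 + 1*(-3*(-7)))*(97 + 1/(-8 + 3)) = (-9 + 1*21)*(97 + 1/(-5)) = (-9 + 21)*(97 - ⅕) = 12*(484/5) = 5808/5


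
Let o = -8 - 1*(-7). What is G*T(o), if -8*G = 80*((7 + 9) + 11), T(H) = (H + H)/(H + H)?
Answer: -270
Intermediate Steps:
o = -1 (o = -8 + 7 = -1)
T(H) = 1 (T(H) = (2*H)/((2*H)) = (2*H)*(1/(2*H)) = 1)
G = -270 (G = -10*((7 + 9) + 11) = -10*(16 + 11) = -10*27 = -1/8*2160 = -270)
G*T(o) = -270*1 = -270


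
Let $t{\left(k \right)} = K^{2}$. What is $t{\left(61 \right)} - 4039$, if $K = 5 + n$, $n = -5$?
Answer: $-4039$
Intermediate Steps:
$K = 0$ ($K = 5 - 5 = 0$)
$t{\left(k \right)} = 0$ ($t{\left(k \right)} = 0^{2} = 0$)
$t{\left(61 \right)} - 4039 = 0 - 4039 = -4039$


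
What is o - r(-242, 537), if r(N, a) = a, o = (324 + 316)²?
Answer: 409063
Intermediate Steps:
o = 409600 (o = 640² = 409600)
o - r(-242, 537) = 409600 - 1*537 = 409600 - 537 = 409063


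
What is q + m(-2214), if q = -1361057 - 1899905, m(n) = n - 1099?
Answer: -3264275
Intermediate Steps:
m(n) = -1099 + n
q = -3260962
q + m(-2214) = -3260962 + (-1099 - 2214) = -3260962 - 3313 = -3264275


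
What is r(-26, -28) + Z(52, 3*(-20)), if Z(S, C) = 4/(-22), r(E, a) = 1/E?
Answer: -63/286 ≈ -0.22028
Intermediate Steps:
Z(S, C) = -2/11 (Z(S, C) = 4*(-1/22) = -2/11)
r(-26, -28) + Z(52, 3*(-20)) = 1/(-26) - 2/11 = -1/26 - 2/11 = -63/286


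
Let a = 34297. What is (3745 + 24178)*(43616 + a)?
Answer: 2175564699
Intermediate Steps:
(3745 + 24178)*(43616 + a) = (3745 + 24178)*(43616 + 34297) = 27923*77913 = 2175564699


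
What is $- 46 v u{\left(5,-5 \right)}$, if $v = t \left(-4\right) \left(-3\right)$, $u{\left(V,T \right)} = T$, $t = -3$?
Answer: $-8280$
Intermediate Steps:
$v = -36$ ($v = \left(-3\right) \left(-4\right) \left(-3\right) = 12 \left(-3\right) = -36$)
$- 46 v u{\left(5,-5 \right)} = \left(-46\right) \left(-36\right) \left(-5\right) = 1656 \left(-5\right) = -8280$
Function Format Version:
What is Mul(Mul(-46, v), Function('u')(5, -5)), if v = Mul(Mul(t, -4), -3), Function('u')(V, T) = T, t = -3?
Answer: -8280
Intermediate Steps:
v = -36 (v = Mul(Mul(-3, -4), -3) = Mul(12, -3) = -36)
Mul(Mul(-46, v), Function('u')(5, -5)) = Mul(Mul(-46, -36), -5) = Mul(1656, -5) = -8280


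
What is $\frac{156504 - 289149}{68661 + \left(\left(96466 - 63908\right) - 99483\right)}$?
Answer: $- \frac{132645}{1736} \approx -76.408$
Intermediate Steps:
$\frac{156504 - 289149}{68661 + \left(\left(96466 - 63908\right) - 99483\right)} = - \frac{132645}{68661 + \left(32558 - 99483\right)} = - \frac{132645}{68661 - 66925} = - \frac{132645}{1736}$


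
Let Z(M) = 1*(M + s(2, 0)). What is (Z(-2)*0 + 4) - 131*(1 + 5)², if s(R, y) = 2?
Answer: -4712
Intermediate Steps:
Z(M) = 2 + M (Z(M) = 1*(M + 2) = 1*(2 + M) = 2 + M)
(Z(-2)*0 + 4) - 131*(1 + 5)² = ((2 - 2)*0 + 4) - 131*(1 + 5)² = (0*0 + 4) - 131*6² = (0 + 4) - 131*36 = 4 - 4716 = -4712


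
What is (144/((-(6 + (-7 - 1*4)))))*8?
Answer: 1152/5 ≈ 230.40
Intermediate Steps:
(144/((-(6 + (-7 - 1*4)))))*8 = (144/((-(6 + (-7 - 4)))))*8 = (144/((-(6 - 11))))*8 = (144/((-1*(-5))))*8 = (144/5)*8 = 1152/5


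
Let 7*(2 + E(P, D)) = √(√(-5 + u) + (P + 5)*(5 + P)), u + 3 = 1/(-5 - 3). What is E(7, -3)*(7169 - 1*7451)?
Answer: 564 - 141*√(576 + I*√130)/7 ≈ 80.548 - 4.7844*I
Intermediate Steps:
u = -25/8 (u = -3 + 1/(-5 - 3) = -3 + 1/(-8) = -3 - ⅛ = -25/8 ≈ -3.1250)
E(P, D) = -2 + √((5 + P)² + I*√130/4)/7 (E(P, D) = -2 + √(√(-5 - 25/8) + (P + 5)*(5 + P))/7 = -2 + √(√(-65/8) + (5 + P)*(5 + P))/7 = -2 + √(I*√130/4 + (5 + P)²)/7 = -2 + √((5 + P)² + I*√130/4)/7)
E(7, -3)*(7169 - 1*7451) = (-2 + √(4*(5 + 7)² + I*√130)/14)*(7169 - 1*7451) = (-2 + √(4*12² + I*√130)/14)*(7169 - 7451) = (-2 + √(4*144 + I*√130)/14)*(-282) = (-2 + √(576 + I*√130)/14)*(-282) = 564 - 141*√(576 + I*√130)/7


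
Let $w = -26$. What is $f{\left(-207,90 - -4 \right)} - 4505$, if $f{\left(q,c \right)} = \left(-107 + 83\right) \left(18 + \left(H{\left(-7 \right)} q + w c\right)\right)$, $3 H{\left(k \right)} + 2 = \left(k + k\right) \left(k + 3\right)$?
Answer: $143143$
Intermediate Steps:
$H{\left(k \right)} = - \frac{2}{3} + \frac{2 k \left(3 + k\right)}{3}$ ($H{\left(k \right)} = - \frac{2}{3} + \frac{\left(k + k\right) \left(k + 3\right)}{3} = - \frac{2}{3} + \frac{2 k \left(3 + k\right)}{3}$)
$f{\left(q,c \right)} = -432 - 432 q + 624 c$ ($f{\left(q,c \right)} = \left(-107 + 83\right) \left(18 - \left(26 c - \left(- \frac{2}{3} + 2 \left(-7\right) + \frac{2 \left(-7\right)^{2}}{3}\right) q\right)\right) = - 24 \left(18 - \left(26 c - \left(- \frac{2}{3} - 14 + \frac{2}{3} \cdot 49\right) q\right)\right) = - 24 \left(18 - \left(26 c - \left(- \frac{2}{3} - 14 + \frac{98}{3}\right) q\right)\right) = - 24 \left(18 - \left(- 18 q + 26 c\right)\right) = - 24 \left(18 - 26 c + 18 q\right) = -432 - 432 q + 624 c$)
$f{\left(-207,90 - -4 \right)} - 4505 = \left(-432 - -89424 + 624 \left(90 - -4\right)\right) - 4505 = \left(-432 + 89424 + 624 \left(90 + 4\right)\right) - 4505 = \left(-432 + 89424 + 624 \cdot 94\right) - 4505 = \left(-432 + 89424 + 58656\right) - 4505 = 147648 - 4505 = 143143$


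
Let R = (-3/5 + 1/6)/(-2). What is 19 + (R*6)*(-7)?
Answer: 99/10 ≈ 9.9000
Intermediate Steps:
R = 13/60 (R = (-3*⅕ + 1*(⅙))*(-½) = (-⅗ + ⅙)*(-½) = -13/30*(-½) = 13/60 ≈ 0.21667)
19 + (R*6)*(-7) = 19 + ((13/60)*6)*(-7) = 19 + (13/10)*(-7) = 19 - 91/10 = 99/10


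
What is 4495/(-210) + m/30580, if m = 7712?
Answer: -6791879/321090 ≈ -21.153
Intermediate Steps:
4495/(-210) + m/30580 = 4495/(-210) + 7712/30580 = 4495*(-1/210) + 7712*(1/30580) = -899/42 + 1928/7645 = -6791879/321090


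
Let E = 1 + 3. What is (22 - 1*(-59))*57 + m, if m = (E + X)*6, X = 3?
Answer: 4659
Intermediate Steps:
E = 4
m = 42 (m = (4 + 3)*6 = 7*6 = 42)
(22 - 1*(-59))*57 + m = (22 - 1*(-59))*57 + 42 = (22 + 59)*57 + 42 = 81*57 + 42 = 4617 + 42 = 4659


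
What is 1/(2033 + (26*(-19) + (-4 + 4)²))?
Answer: 1/1539 ≈ 0.00064977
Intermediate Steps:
1/(2033 + (26*(-19) + (-4 + 4)²)) = 1/(2033 + (-494 + 0²)) = 1/(2033 + (-494 + 0)) = 1/(2033 - 494) = 1/1539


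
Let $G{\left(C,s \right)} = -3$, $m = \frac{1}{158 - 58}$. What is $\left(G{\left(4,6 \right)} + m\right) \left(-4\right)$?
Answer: $\frac{299}{25} \approx 11.96$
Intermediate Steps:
$m = \frac{1}{100} \approx 0.01$
$\left(G{\left(4,6 \right)} + m\right) \left(-4\right) = \left(-3 + \frac{1}{100}\right) \left(-4\right) = \left(- \frac{299}{100}\right) \left(-4\right) = \frac{299}{25}$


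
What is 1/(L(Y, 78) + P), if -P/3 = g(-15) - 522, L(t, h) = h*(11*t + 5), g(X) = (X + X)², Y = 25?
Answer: 1/20706 ≈ 4.8295e-5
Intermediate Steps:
g(X) = 4*X² (g(X) = (2*X)² = 4*X²)
L(t, h) = h*(5 + 11*t)
P = -1134 (P = -3*(4*(-15)² - 522) = -3*(4*225 - 522) = -3*(900 - 522) = -3*378 = -1134)
1/(L(Y, 78) + P) = 1/(78*(5 + 11*25) - 1134) = 1/(78*(5 + 275) - 1134) = 1/(78*280 - 1134) = 1/(21840 - 1134) = 1/20706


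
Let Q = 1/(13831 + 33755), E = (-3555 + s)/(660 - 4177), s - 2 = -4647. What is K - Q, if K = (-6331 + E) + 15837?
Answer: 1591314000455/167359962 ≈ 9508.3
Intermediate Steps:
s = -4645 (s = 2 - 4647 = -4645)
E = 8200/3517 (E = (-3555 - 4645)/(660 - 4177) = -8200/(-3517) = -8200*(-1/3517) = 8200/3517 ≈ 2.3315)
K = 33440802/3517 (K = (-6331 + 8200/3517) + 15837 = -22257927/3517 + 15837 = 33440802/3517 ≈ 9508.3)
Q = 1/47586 ≈ 2.1015e-5
K - Q = 33440802/3517 - 1*1/47586 = 33440802/3517 - 1/47586 = 1591314000455/167359962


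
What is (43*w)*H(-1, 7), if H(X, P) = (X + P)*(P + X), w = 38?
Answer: 58824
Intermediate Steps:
H(X, P) = (P + X)² (H(X, P) = (P + X)*(P + X) = (P + X)²)
(43*w)*H(-1, 7) = (43*38)*(7 - 1)² = 1634*6² = 1634*36 = 58824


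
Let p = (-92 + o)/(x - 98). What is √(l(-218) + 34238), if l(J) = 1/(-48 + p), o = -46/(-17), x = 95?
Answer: 3*√365585170/310 ≈ 185.03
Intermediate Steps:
o = 46/17 (o = -46*(-1/17) = 46/17 ≈ 2.7059)
p = 506/17 (p = (-92 + 46/17)/(95 - 98) = -1518/17/(-3) = -1518/17*(-⅓) = 506/17 ≈ 29.765)
l(J) = -17/310 (l(J) = 1/(-48 + 506/17) = 1/(-310/17) = -17/310)
√(l(-218) + 34238) = √(-17/310 + 34238) = √(10613763/310) = 3*√365585170/310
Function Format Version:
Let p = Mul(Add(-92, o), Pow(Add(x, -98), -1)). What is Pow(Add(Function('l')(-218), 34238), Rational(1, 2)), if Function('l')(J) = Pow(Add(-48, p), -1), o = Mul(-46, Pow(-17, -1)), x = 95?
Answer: Mul(Rational(3, 310), Pow(365585170, Rational(1, 2))) ≈ 185.03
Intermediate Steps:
o = Rational(46, 17) (o = Mul(-46, Rational(-1, 17)) = Rational(46, 17) ≈ 2.7059)
p = Rational(506, 17) (p = Mul(Add(-92, Rational(46, 17)), Pow(Add(95, -98), -1)) = Mul(Rational(-1518, 17), Pow(-3, -1)) = Mul(Rational(-1518, 17), Rational(-1, 3)) = Rational(506, 17) ≈ 29.765)
Function('l')(J) = Rational(-17, 310) (Function('l')(J) = Pow(Add(-48, Rational(506, 17)), -1) = Pow(Rational(-310, 17), -1) = Rational(-17, 310))
Pow(Add(Function('l')(-218), 34238), Rational(1, 2)) = Pow(Add(Rational(-17, 310), 34238), Rational(1, 2)) = Pow(Rational(10613763, 310), Rational(1, 2)) = Mul(Rational(3, 310), Pow(365585170, Rational(1, 2)))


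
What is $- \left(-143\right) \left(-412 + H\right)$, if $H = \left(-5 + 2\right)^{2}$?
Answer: $-57629$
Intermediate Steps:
$H = 9$ ($H = \left(-3\right)^{2} = 9$)
$- \left(-143\right) \left(-412 + H\right) = - \left(-143\right) \left(-412 + 9\right) = - \left(-143\right) \left(-403\right) = \left(-1\right) 57629 = -57629$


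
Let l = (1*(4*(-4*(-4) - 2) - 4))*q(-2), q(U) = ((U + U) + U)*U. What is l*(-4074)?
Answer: -2542176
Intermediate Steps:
q(U) = 3*U² (q(U) = (2*U + U)*U = (3*U)*U = 3*U²)
l = 624 (l = (1*(4*(-4*(-4) - 2) - 4))*(3*(-2)²) = (1*(4*(16 - 2) - 4))*(3*4) = (1*(4*14 - 4))*12 = (1*(56 - 4))*12 = (1*52)*12 = 52*12 = 624)
l*(-4074) = 624*(-4074) = -2542176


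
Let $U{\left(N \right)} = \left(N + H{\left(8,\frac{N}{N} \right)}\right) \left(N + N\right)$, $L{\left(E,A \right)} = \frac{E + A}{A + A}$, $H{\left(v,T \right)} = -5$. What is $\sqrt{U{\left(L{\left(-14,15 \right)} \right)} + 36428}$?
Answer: $\frac{\sqrt{32784902}}{30} \approx 190.86$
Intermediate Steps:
$L{\left(E,A \right)} = \frac{A + E}{2 A}$
$U{\left(N \right)} = 2 N \left(-5 + N\right)$ ($U{\left(N \right)} = \left(N - 5\right) \left(N + N\right) = \left(-5 + N\right) 2 N = 2 N \left(-5 + N\right)$)
$\sqrt{U{\left(L{\left(-14,15 \right)} \right)} + 36428} = \sqrt{2 \frac{15 - 14}{2 \cdot 15} \left(-5 + \frac{15 - 14}{2 \cdot 15}\right) + 36428} = \sqrt{2 \cdot \frac{1}{2} \cdot \frac{1}{15} \cdot 1 \left(-5 + \frac{1}{2} \cdot \frac{1}{15} \cdot 1\right) + 36428} = \sqrt{2 \cdot \frac{1}{30} \left(-5 + \frac{1}{30}\right) + 36428} = \sqrt{2 \cdot \frac{1}{30} \left(- \frac{149}{30}\right) + 36428} = \sqrt{- \frac{149}{450} + 36428} = \sqrt{\frac{16392451}{450}} = \frac{\sqrt{32784902}}{30}$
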